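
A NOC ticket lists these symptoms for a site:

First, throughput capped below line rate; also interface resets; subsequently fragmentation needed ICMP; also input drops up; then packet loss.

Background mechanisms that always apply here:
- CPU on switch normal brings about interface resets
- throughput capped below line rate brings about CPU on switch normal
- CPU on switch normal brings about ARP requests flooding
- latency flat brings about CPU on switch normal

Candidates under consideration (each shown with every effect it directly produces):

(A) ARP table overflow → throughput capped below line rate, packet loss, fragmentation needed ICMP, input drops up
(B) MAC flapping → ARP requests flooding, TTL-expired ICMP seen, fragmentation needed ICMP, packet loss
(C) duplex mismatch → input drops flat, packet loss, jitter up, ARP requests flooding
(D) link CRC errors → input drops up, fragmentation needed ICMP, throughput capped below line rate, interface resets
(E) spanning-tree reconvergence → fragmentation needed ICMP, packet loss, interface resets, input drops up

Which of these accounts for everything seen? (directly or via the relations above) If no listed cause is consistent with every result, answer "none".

A

Per-candidate check:
(A) ARP table overflow — throughput capped below line rate match; interface resets match (by throughput capped below line rate → CPU on switch normal → interface resets); fragmentation needed ICMP match; input drops up match; packet loss match
(B) MAC flapping — throughput capped below line rate miss; interface resets miss; fragmentation needed ICMP match; input drops up miss; packet loss match
(C) duplex mismatch — throughput capped below line rate miss; interface resets miss; fragmentation needed ICMP miss; input drops up miss; packet loss match
(D) link CRC errors — does not account for packet loss
(E) spanning-tree reconvergence — throughput capped below line rate miss; interface resets match; fragmentation needed ICMP match; input drops up match; packet loss match
(A) is the only candidate with no mismatches.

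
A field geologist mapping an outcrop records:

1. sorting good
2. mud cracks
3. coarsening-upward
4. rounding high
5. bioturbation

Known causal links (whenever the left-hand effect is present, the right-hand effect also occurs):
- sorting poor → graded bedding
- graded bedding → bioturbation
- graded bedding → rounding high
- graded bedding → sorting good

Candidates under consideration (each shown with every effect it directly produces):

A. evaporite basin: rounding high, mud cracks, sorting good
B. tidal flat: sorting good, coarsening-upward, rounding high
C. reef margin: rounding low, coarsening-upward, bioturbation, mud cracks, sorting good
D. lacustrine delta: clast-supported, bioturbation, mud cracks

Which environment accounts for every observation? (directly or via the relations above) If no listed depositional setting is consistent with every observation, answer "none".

For each candidate, compare predicted effects to what was observed:
(A) evaporite basin — does not account for coarsening-upward, bioturbation
(B) tidal flat — sorting good match; mud cracks miss; coarsening-upward match; rounding high match; bioturbation miss
(C) reef margin — sorting good match; mud cracks match; coarsening-upward match; rounding high miss; bioturbation match
(D) lacustrine delta — sorting good miss; mud cracks match; coarsening-upward miss; rounding high miss; bioturbation match
No candidate is consistent with all observations.

none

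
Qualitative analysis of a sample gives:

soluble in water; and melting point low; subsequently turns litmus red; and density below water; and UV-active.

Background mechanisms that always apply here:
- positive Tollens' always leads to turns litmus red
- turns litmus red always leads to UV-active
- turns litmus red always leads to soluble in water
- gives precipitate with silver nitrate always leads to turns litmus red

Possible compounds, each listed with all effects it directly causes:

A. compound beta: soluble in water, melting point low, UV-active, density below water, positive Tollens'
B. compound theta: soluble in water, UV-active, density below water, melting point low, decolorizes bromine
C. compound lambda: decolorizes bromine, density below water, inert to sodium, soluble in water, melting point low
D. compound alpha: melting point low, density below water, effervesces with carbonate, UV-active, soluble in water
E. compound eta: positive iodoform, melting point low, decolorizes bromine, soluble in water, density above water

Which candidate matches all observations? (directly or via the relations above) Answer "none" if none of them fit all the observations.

Per-candidate check:
(A) compound beta — soluble in water ✓; melting point low ✓; turns litmus red ✓ (through positive Tollens' → turns litmus red); density below water ✓; UV-active ✓
(B) compound theta — does not account for turns litmus red
(C) compound lambda — soluble in water ✓; melting point low ✓; turns litmus red ✗; density below water ✓; UV-active ✗
(D) compound alpha — does not account for turns litmus red
(E) compound eta — soluble in water ✓; melting point low ✓; turns litmus red ✗; density below water ✗; UV-active ✗
Only (A) is consistent with every observation.

A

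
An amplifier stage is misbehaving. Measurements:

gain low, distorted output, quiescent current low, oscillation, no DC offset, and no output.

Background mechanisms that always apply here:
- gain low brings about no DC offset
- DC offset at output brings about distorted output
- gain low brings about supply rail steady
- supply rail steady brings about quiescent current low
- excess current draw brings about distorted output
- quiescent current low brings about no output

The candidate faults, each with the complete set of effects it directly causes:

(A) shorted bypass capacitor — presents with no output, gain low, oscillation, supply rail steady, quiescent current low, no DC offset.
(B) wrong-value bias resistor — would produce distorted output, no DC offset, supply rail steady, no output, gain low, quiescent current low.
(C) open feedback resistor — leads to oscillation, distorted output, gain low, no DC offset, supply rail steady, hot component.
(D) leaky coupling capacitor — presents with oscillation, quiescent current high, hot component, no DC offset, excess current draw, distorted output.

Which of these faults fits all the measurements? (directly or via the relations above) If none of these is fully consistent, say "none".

C

Testing each hypothesis:
(A) shorted bypass capacitor — gain low ✓; distorted output ✗; quiescent current low ✓; oscillation ✓; no DC offset ✓; no output ✓
(B) wrong-value bias resistor — does not account for oscillation
(C) open feedback resistor — accounts for every observation (quiescent current low via supply rail steady → quiescent current low)
(D) leaky coupling capacitor — fails on gain low, quiescent current low, no output (predicts quiescent current high, not quiescent current low)
(C) is the only candidate with no mismatches.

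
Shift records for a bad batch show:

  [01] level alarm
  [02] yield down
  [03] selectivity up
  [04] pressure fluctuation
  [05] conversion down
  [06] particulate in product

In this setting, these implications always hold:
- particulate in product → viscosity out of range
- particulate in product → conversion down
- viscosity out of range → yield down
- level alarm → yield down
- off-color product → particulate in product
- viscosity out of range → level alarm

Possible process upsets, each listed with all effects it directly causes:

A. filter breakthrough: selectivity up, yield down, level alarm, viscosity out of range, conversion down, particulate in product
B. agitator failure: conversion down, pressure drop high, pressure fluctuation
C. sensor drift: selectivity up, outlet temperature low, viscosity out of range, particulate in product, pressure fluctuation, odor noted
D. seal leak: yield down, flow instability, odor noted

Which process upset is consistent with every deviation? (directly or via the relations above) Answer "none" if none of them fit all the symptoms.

For each candidate, compare predicted effects to what was observed:
(A) filter breakthrough — level alarm yes; yield down yes; selectivity up yes; pressure fluctuation NO; conversion down yes; particulate in product yes
(B) agitator failure — does not account for level alarm, yield down, selectivity up, particulate in product
(C) sensor drift — accounts for every observation (level alarm through viscosity out of range → level alarm)
(D) seal leak — does not account for level alarm, selectivity up, pressure fluctuation, conversion down, particulate in product
(C) alone accounts for all the evidence.

C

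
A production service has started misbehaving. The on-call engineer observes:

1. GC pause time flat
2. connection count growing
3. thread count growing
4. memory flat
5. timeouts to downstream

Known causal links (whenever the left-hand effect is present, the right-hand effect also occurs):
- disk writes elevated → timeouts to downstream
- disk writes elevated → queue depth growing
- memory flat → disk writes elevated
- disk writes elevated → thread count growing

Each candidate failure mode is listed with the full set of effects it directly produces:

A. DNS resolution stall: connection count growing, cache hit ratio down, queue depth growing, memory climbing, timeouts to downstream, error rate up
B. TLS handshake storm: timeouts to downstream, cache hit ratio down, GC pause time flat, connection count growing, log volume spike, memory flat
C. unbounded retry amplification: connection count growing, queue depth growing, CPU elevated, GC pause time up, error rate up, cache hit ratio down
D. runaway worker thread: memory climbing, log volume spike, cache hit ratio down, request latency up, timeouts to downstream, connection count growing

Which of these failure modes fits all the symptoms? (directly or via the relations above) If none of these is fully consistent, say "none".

B

For each candidate, compare predicted effects to what was observed:
(A) DNS resolution stall — GC pause time flat miss; connection count growing match; thread count growing miss; memory flat miss; timeouts to downstream match
(B) TLS handshake storm — GC pause time flat match; connection count growing match; thread count growing match (through memory flat → disk writes elevated → thread count growing); memory flat match; timeouts to downstream match
(C) unbounded retry amplification — fails on GC pause time flat, thread count growing, memory flat, timeouts to downstream (predicts GC pause time up, not GC pause time flat)
(D) runaway worker thread — GC pause time flat miss; connection count growing match; thread count growing miss; memory flat miss; timeouts to downstream match
Only (B) is consistent with every observation.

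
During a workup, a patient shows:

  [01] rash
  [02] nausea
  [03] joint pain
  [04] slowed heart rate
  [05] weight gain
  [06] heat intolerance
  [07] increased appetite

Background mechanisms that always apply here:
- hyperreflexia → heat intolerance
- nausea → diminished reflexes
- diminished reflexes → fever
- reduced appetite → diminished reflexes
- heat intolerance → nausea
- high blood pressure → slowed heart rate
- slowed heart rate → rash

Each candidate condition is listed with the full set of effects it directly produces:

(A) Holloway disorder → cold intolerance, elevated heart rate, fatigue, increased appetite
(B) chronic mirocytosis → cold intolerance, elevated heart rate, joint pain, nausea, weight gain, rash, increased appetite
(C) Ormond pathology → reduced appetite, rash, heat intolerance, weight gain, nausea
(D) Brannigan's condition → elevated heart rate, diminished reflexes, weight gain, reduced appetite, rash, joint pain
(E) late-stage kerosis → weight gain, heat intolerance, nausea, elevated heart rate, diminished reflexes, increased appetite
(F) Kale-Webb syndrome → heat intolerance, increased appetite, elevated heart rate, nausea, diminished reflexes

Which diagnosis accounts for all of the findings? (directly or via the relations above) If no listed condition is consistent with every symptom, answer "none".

For each candidate, compare predicted effects to what was observed:
(A) Holloway disorder — rash NO; nausea NO; joint pain NO; slowed heart rate NO; weight gain NO; heat intolerance NO; increased appetite yes
(B) chronic mirocytosis — fails on slowed heart rate, heat intolerance (predicts elevated heart rate, not slowed heart rate; predicts cold intolerance, not heat intolerance)
(C) Ormond pathology — fails on joint pain, slowed heart rate, increased appetite (predicts reduced appetite, not increased appetite)
(D) Brannigan's condition — fails on nausea, slowed heart rate, heat intolerance, increased appetite (predicts elevated heart rate, not slowed heart rate; predicts reduced appetite, not increased appetite)
(E) late-stage kerosis — fails on rash, joint pain, slowed heart rate (predicts elevated heart rate, not slowed heart rate)
(F) Kale-Webb syndrome — rash NO; nausea yes; joint pain NO; slowed heart rate NO; weight gain NO; heat intolerance yes; increased appetite yes
Every candidate fails on at least one observation.

none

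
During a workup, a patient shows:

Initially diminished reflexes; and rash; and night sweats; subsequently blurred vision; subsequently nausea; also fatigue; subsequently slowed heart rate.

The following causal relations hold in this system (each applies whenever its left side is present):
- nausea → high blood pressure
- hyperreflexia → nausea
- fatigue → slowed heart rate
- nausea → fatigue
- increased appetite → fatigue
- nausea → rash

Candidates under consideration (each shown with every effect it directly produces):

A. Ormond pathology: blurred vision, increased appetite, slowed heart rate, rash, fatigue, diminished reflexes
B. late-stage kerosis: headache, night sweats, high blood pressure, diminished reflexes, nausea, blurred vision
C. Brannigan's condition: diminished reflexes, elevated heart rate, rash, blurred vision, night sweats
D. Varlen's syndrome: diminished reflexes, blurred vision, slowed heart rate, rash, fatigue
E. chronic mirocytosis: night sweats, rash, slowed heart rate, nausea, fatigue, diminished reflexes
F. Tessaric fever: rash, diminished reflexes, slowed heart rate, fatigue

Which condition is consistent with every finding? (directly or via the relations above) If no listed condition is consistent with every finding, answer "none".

Checking each candidate against the observations:
(A) Ormond pathology — diminished reflexes ✓; rash ✓; night sweats ✗; blurred vision ✓; nausea ✗; fatigue ✓; slowed heart rate ✓
(B) late-stage kerosis — accounts for every observation (rash by nausea → rash)
(C) Brannigan's condition — diminished reflexes ✓; rash ✓; night sweats ✓; blurred vision ✓; nausea ✗; fatigue ✗; slowed heart rate ✗
(D) Varlen's syndrome — diminished reflexes ✓; rash ✓; night sweats ✗; blurred vision ✓; nausea ✗; fatigue ✓; slowed heart rate ✓
(E) chronic mirocytosis — does not account for blurred vision
(F) Tessaric fever — diminished reflexes ✓; rash ✓; night sweats ✗; blurred vision ✗; nausea ✗; fatigue ✓; slowed heart rate ✓
(B) is the only candidate with no mismatches.

B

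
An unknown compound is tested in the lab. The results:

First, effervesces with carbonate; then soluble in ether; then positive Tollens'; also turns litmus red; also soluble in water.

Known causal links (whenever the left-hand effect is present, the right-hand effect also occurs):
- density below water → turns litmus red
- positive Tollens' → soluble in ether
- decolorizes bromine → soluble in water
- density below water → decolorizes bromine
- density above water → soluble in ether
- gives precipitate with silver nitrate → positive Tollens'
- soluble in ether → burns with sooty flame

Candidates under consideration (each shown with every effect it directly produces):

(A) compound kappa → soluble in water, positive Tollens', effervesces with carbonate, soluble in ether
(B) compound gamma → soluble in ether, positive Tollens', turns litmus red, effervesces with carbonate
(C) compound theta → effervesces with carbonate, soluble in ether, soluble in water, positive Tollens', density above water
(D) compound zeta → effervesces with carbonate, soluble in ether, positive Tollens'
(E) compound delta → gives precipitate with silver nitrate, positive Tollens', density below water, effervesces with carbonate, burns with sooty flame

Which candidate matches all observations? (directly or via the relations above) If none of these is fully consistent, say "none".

Checking each candidate against the observations:
(A) compound kappa — does not account for turns litmus red
(B) compound gamma — effervesces with carbonate yes; soluble in ether yes; positive Tollens' yes; turns litmus red yes; soluble in water NO
(C) compound theta — effervesces with carbonate yes; soluble in ether yes; positive Tollens' yes; turns litmus red NO; soluble in water yes
(D) compound zeta — does not account for turns litmus red, soluble in water
(E) compound delta — effervesces with carbonate yes; soluble in ether yes (by positive Tollens' → soluble in ether); positive Tollens' yes; turns litmus red yes (by density below water → turns litmus red); soluble in water yes (by density below water → decolorizes bromine → soluble in water)
(E) is the only candidate with no mismatches.

E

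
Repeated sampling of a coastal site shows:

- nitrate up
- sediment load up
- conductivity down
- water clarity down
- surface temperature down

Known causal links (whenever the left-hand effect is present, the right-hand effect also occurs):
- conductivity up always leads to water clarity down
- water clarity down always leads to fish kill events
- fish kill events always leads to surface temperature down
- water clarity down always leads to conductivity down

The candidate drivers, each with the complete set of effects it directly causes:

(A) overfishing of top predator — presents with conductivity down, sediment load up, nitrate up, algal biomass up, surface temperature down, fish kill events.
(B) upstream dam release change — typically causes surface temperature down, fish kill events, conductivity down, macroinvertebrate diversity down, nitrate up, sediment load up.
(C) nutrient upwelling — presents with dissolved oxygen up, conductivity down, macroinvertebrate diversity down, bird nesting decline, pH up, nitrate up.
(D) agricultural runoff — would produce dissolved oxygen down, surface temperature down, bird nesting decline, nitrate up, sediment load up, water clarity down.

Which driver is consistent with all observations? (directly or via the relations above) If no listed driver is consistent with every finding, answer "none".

D

Testing each hypothesis:
(A) overfishing of top predator — nitrate up ✓; sediment load up ✓; conductivity down ✓; water clarity down ✗; surface temperature down ✓
(B) upstream dam release change — nitrate up ✓; sediment load up ✓; conductivity down ✓; water clarity down ✗; surface temperature down ✓
(C) nutrient upwelling — does not account for sediment load up, water clarity down, surface temperature down
(D) agricultural runoff — accounts for every observation (conductivity down via water clarity down → conductivity down)
(D) is the only candidate with no mismatches.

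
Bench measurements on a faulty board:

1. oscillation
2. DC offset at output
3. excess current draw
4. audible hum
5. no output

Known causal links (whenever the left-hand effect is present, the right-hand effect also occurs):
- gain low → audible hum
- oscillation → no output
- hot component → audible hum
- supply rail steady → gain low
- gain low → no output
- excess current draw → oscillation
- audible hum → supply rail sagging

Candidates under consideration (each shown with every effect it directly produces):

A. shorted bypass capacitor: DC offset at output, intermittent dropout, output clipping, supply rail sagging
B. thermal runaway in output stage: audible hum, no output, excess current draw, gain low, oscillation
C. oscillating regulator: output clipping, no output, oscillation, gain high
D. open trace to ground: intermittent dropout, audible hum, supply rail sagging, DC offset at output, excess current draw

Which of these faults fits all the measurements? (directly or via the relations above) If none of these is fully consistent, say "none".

Checking each candidate against the observations:
(A) shorted bypass capacitor — oscillation ✗; DC offset at output ✓; excess current draw ✗; audible hum ✗; no output ✗
(B) thermal runaway in output stage — does not account for DC offset at output
(C) oscillating regulator — does not account for DC offset at output, excess current draw, audible hum
(D) open trace to ground — oscillation ✓ (through excess current draw → oscillation); DC offset at output ✓; excess current draw ✓; audible hum ✓; no output ✓ (through excess current draw → oscillation → no output)
(D) alone accounts for all the evidence.

D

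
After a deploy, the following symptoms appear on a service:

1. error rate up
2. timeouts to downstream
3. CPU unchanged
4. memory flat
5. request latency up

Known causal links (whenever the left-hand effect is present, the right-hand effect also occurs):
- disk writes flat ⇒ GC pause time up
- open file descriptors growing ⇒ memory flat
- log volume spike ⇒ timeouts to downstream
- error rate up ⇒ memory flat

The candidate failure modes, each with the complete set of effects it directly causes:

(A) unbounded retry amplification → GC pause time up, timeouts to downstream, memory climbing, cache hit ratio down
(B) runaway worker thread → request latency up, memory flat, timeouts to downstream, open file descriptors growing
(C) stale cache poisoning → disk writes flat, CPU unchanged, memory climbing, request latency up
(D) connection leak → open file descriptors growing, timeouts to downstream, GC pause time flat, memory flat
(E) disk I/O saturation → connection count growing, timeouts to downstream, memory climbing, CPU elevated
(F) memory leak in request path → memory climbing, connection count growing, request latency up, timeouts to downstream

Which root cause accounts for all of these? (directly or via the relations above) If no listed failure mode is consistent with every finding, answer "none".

none

Testing each hypothesis:
(A) unbounded retry amplification — error rate up ✗; timeouts to downstream ✓; CPU unchanged ✗; memory flat ✗; request latency up ✗
(B) runaway worker thread — error rate up ✗; timeouts to downstream ✓; CPU unchanged ✗; memory flat ✓; request latency up ✓
(C) stale cache poisoning — fails on error rate up, timeouts to downstream, memory flat (predicts memory climbing, not memory flat)
(D) connection leak — does not account for error rate up, CPU unchanged, request latency up
(E) disk I/O saturation — fails on error rate up, CPU unchanged, memory flat, request latency up (predicts CPU elevated, not CPU unchanged; predicts memory climbing, not memory flat)
(F) memory leak in request path — error rate up ✗; timeouts to downstream ✓; CPU unchanged ✗; memory flat ✗; request latency up ✓
Every candidate fails on at least one observation.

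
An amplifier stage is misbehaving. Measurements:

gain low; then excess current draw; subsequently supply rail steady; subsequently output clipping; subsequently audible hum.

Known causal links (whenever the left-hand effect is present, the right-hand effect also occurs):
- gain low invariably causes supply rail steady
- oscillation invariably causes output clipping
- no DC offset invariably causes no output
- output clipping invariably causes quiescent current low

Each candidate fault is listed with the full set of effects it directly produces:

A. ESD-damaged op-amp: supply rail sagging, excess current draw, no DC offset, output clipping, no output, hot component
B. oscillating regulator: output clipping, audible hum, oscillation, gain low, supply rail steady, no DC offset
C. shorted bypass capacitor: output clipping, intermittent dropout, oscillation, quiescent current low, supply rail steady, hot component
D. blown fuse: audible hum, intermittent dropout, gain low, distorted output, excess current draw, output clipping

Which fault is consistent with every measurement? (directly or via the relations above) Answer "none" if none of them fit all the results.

D

Testing each hypothesis:
(A) ESD-damaged op-amp — fails on gain low, supply rail steady, audible hum (predicts supply rail sagging, not supply rail steady)
(B) oscillating regulator — gain low match; excess current draw miss; supply rail steady match; output clipping match; audible hum match
(C) shorted bypass capacitor — does not account for gain low, excess current draw, audible hum
(D) blown fuse — gain low match; excess current draw match; supply rail steady match (through gain low → supply rail steady); output clipping match; audible hum match
(D) is the only candidate with no mismatches.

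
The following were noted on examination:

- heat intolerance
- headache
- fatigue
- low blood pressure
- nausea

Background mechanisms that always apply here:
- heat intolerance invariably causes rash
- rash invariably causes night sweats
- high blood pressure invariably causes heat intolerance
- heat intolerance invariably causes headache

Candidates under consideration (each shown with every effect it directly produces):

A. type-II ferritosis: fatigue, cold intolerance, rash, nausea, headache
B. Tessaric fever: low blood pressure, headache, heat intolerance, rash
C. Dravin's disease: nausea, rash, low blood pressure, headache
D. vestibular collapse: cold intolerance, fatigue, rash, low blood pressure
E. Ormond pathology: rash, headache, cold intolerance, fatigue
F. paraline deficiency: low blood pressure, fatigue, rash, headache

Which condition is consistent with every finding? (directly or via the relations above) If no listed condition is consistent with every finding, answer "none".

Per-candidate check:
(A) type-II ferritosis — heat intolerance NO; headache yes; fatigue yes; low blood pressure NO; nausea yes
(B) Tessaric fever — heat intolerance yes; headache yes; fatigue NO; low blood pressure yes; nausea NO
(C) Dravin's disease — heat intolerance NO; headache yes; fatigue NO; low blood pressure yes; nausea yes
(D) vestibular collapse — heat intolerance NO; headache NO; fatigue yes; low blood pressure yes; nausea NO
(E) Ormond pathology — heat intolerance NO; headache yes; fatigue yes; low blood pressure NO; nausea NO
(F) paraline deficiency — heat intolerance NO; headache yes; fatigue yes; low blood pressure yes; nausea NO
None of the listed candidates fits everything.

none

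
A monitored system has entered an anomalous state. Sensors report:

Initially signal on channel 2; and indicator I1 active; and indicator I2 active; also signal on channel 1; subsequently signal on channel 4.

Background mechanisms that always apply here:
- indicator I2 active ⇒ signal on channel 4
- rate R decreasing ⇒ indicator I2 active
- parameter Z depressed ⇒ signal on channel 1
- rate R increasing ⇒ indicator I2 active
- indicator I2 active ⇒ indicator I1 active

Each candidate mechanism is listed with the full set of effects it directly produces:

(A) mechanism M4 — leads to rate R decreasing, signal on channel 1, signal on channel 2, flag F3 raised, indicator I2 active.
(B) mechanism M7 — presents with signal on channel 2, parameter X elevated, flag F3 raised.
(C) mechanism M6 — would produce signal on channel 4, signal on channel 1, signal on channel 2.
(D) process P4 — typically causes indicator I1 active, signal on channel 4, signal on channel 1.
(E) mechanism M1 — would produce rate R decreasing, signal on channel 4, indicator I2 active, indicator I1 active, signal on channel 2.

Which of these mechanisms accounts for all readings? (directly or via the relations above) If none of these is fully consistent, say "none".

A

For each candidate, compare predicted effects to what was observed:
(A) mechanism M4 — signal on channel 2 yes; indicator I1 active yes (via indicator I2 active → indicator I1 active); indicator I2 active yes; signal on channel 1 yes; signal on channel 4 yes (via indicator I2 active → signal on channel 4)
(B) mechanism M7 — signal on channel 2 yes; indicator I1 active NO; indicator I2 active NO; signal on channel 1 NO; signal on channel 4 NO
(C) mechanism M6 — does not account for indicator I1 active, indicator I2 active
(D) process P4 — does not account for signal on channel 2, indicator I2 active
(E) mechanism M1 — does not account for signal on channel 1
(A) alone accounts for all the evidence.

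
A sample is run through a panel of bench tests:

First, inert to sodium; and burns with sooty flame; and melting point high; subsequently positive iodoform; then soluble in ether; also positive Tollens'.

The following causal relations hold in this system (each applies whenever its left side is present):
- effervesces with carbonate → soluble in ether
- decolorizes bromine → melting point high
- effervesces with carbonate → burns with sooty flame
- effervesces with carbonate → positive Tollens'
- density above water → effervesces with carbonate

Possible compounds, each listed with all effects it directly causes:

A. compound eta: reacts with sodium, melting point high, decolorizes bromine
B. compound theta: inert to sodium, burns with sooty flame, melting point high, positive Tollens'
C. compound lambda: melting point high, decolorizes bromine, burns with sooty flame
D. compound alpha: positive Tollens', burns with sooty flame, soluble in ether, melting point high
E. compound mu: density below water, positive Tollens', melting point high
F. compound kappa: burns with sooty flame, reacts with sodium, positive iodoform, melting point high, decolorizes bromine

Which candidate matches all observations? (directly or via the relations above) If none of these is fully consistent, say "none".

Per-candidate check:
(A) compound eta — inert to sodium miss; burns with sooty flame miss; melting point high match; positive iodoform miss; soluble in ether miss; positive Tollens' miss
(B) compound theta — does not account for positive iodoform, soluble in ether
(C) compound lambda — inert to sodium miss; burns with sooty flame match; melting point high match; positive iodoform miss; soluble in ether miss; positive Tollens' miss
(D) compound alpha — does not account for inert to sodium, positive iodoform
(E) compound mu — inert to sodium miss; burns with sooty flame miss; melting point high match; positive iodoform miss; soluble in ether miss; positive Tollens' match
(F) compound kappa — inert to sodium miss; burns with sooty flame match; melting point high match; positive iodoform match; soluble in ether miss; positive Tollens' miss
No candidate is consistent with all observations.

none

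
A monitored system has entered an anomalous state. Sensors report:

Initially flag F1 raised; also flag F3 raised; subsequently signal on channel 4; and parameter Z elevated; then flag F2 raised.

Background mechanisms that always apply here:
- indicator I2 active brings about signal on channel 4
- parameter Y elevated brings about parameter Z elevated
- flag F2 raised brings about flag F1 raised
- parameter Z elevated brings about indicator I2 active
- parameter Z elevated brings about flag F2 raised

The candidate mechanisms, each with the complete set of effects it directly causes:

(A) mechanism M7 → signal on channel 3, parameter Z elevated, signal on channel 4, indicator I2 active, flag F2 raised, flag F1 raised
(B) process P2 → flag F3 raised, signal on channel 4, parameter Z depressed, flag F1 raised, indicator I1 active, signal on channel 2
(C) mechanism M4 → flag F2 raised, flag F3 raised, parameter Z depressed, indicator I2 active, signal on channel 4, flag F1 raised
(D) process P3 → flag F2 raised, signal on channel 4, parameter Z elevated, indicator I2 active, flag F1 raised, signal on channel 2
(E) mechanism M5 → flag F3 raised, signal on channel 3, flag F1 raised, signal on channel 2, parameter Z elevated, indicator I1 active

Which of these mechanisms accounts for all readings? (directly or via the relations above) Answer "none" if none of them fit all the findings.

E

Testing each hypothesis:
(A) mechanism M7 — does not account for flag F3 raised
(B) process P2 — flag F1 raised yes; flag F3 raised yes; signal on channel 4 yes; parameter Z elevated NO; flag F2 raised NO
(C) mechanism M4 — fails on parameter Z elevated (predicts parameter Z depressed, not parameter Z elevated)
(D) process P3 — flag F1 raised yes; flag F3 raised NO; signal on channel 4 yes; parameter Z elevated yes; flag F2 raised yes
(E) mechanism M5 — flag F1 raised yes; flag F3 raised yes; signal on channel 4 yes (through parameter Z elevated → indicator I2 active → signal on channel 4); parameter Z elevated yes; flag F2 raised yes (through parameter Z elevated → flag F2 raised)
Only (E) is consistent with every observation.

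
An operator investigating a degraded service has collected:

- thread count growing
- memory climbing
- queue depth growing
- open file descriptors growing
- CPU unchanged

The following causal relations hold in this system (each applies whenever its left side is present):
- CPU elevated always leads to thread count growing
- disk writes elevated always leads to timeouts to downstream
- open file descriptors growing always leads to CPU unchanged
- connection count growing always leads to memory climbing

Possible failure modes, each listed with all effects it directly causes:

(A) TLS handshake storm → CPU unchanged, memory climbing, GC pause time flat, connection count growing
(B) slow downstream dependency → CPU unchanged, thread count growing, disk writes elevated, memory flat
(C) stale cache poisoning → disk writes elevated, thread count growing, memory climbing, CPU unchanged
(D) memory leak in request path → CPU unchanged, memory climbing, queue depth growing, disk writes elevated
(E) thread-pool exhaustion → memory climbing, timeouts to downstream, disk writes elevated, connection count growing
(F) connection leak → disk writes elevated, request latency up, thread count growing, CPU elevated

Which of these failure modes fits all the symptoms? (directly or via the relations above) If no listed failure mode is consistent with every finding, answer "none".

For each candidate, compare predicted effects to what was observed:
(A) TLS handshake storm — does not account for thread count growing, queue depth growing, open file descriptors growing
(B) slow downstream dependency — fails on memory climbing, queue depth growing, open file descriptors growing (predicts memory flat, not memory climbing)
(C) stale cache poisoning — thread count growing ✓; memory climbing ✓; queue depth growing ✗; open file descriptors growing ✗; CPU unchanged ✓
(D) memory leak in request path — does not account for thread count growing, open file descriptors growing
(E) thread-pool exhaustion — does not account for thread count growing, queue depth growing, open file descriptors growing, CPU unchanged
(F) connection leak — fails on memory climbing, queue depth growing, open file descriptors growing, CPU unchanged (predicts CPU elevated, not CPU unchanged)
No candidate is consistent with all observations.

none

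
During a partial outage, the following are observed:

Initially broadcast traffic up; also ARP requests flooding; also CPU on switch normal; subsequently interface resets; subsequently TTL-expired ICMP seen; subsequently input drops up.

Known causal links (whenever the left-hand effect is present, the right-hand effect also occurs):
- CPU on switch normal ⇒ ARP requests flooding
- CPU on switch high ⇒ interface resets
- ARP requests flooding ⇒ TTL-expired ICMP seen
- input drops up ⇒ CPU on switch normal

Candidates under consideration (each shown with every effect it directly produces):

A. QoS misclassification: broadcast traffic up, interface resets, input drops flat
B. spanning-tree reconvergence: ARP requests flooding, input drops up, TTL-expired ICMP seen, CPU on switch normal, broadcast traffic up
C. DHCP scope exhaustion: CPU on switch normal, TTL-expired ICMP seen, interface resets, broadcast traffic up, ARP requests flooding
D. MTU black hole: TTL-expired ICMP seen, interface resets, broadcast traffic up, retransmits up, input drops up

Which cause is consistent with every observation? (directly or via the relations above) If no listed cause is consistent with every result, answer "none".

D

Checking each candidate against the observations:
(A) QoS misclassification — fails on ARP requests flooding, CPU on switch normal, TTL-expired ICMP seen, input drops up (predicts input drops flat, not input drops up)
(B) spanning-tree reconvergence — broadcast traffic up yes; ARP requests flooding yes; CPU on switch normal yes; interface resets NO; TTL-expired ICMP seen yes; input drops up yes
(C) DHCP scope exhaustion — broadcast traffic up yes; ARP requests flooding yes; CPU on switch normal yes; interface resets yes; TTL-expired ICMP seen yes; input drops up NO
(D) MTU black hole — accounts for every observation (ARP requests flooding via input drops up → CPU on switch normal → ARP requests flooding)
(D) is the only candidate with no mismatches.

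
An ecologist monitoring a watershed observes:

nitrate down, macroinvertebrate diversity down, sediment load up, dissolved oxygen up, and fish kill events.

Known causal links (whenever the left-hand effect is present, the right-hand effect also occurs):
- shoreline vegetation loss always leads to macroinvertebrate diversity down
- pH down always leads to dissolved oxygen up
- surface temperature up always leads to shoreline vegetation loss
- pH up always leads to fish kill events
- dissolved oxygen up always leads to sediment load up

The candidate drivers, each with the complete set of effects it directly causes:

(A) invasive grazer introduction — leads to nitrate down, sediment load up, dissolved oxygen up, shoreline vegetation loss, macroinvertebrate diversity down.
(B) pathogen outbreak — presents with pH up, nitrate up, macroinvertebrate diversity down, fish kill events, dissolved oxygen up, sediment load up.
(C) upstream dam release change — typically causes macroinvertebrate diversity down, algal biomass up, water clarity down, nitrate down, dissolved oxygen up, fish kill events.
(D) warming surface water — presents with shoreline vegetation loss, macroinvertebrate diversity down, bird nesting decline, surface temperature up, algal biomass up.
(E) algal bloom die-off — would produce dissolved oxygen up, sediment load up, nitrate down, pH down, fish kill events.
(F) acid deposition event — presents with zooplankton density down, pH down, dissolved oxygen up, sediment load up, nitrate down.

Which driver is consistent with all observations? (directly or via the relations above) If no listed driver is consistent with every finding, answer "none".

Testing each hypothesis:
(A) invasive grazer introduction — does not account for fish kill events
(B) pathogen outbreak — nitrate down miss; macroinvertebrate diversity down match; sediment load up match; dissolved oxygen up match; fish kill events match
(C) upstream dam release change — nitrate down match; macroinvertebrate diversity down match; sediment load up match (through dissolved oxygen up → sediment load up); dissolved oxygen up match; fish kill events match
(D) warming surface water — nitrate down miss; macroinvertebrate diversity down match; sediment load up miss; dissolved oxygen up miss; fish kill events miss
(E) algal bloom die-off — does not account for macroinvertebrate diversity down
(F) acid deposition event — nitrate down match; macroinvertebrate diversity down miss; sediment load up match; dissolved oxygen up match; fish kill events miss
(C) alone accounts for all the evidence.

C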